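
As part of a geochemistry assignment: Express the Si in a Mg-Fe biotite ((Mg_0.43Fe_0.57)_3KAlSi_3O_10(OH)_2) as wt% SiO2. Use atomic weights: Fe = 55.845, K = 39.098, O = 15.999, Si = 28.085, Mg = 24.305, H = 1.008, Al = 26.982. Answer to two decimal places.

38.25 wt%

Formula mass = 471.187 g/mol.
3 Si → 3.0000 mol SiO2 per formula unit; M(SiO2) = 60.083, so SiO2 mass = 180.249 g.
180.249/471.187 × 100 = 38.25 wt%.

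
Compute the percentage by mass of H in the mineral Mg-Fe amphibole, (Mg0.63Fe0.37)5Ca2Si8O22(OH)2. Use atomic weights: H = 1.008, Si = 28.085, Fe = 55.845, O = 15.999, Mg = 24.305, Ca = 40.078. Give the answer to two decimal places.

M((Mg0.63Fe0.37)5Ca2Si8O22(OH)2) = 870.702 g/mol.
H contributes 2 × 1.008 = 2.016 g per mole.
2.016/870.702 = 0.0023 → 0.23%.

0.23 wt%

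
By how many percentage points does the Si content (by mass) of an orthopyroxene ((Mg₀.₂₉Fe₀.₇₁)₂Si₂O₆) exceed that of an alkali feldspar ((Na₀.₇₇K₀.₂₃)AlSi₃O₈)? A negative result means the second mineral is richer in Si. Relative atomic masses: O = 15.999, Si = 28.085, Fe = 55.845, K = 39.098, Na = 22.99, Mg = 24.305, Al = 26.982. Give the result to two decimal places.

First mineral: 56.170 g Si in 245.561 g formula = 22.87 wt% Si.
Second mineral: 84.255 g Si in 265.924 g formula = 31.68 wt% Si.
22.87% − 31.68% gives a difference of -8.81 percentage points.

-8.81 percentage points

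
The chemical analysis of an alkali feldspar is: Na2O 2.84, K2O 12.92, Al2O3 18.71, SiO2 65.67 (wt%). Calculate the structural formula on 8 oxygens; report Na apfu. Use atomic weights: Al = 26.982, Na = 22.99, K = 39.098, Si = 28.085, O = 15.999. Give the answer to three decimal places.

2.84 wt% Na2O ÷ 61.979 g/mol = 0.04582 mol, giving 0.09164 Na and 0.04582 O.
12.92 wt% K2O ÷ 94.195 g/mol = 0.13716 mol, giving 0.27432 K and 0.13716 O.
18.71 wt% Al2O3 ÷ 101.961 g/mol = 0.18350 mol, giving 0.36700 Al and 0.55050 O.
65.67 wt% SiO2 ÷ 60.083 g/mol = 1.09299 mol, giving 1.09299 Si and 2.18598 O.
Oxygen sums to 2.91946; scaling by 8/2.91946 = 2.74023 puts the formula on 8 O.
Na: 0.09164 × 2.74023 = 0.251 atoms per formula unit.

0.251 Na apfu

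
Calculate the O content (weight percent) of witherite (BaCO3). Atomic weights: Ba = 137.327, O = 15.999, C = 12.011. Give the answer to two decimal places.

24.32 weight percent

Molar mass of BaCO3: 1×137.327 + 1×12.011 + 3×15.999 = 197.335 g/mol.
Mass of O per formula unit: 3 × 15.999 = 47.997 g.
Weight fraction O = 47.997 / 197.335 = 0.2432.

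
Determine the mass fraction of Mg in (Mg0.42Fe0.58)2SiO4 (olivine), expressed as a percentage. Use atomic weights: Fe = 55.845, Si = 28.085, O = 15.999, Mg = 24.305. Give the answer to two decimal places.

Formula mass = 0.84·24.305 + 1.16·55.845 + 1·28.085 + 4·15.999 = 177.277 g/mol, of which 20.416 g is Mg.
So Mg makes up 20.416/177.277 = 0.1152 of the mass, i.e. 11.52%.

11.52 mass %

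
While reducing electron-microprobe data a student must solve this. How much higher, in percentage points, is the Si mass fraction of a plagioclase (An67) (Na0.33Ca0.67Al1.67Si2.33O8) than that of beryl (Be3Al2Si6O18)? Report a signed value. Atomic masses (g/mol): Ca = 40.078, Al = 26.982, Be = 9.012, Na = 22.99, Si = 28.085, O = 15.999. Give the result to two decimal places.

First mineral: 65.438 g Si in 272.929 g formula = 23.98 wt% Si.
Second mineral: 168.510 g Si in 537.492 g formula = 31.35 wt% Si.
23.98% − 31.35% gives a difference of -7.37 percentage points.

-7.37 percentage points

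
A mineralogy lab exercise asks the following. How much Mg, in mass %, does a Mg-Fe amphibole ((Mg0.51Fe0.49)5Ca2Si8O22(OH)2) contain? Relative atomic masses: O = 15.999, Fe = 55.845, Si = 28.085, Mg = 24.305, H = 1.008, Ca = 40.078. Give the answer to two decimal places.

6.97 mass %

Formula mass = 2.55×24.305 + 2.45×55.845 + 2×40.078 + 8×28.085 + 24×15.999 + 2×1.008 = 889.626 g/mol, of which 61.978 g is Mg.
So Mg makes up 61.978/889.626 = 0.0697 of the mass, i.e. 6.97%.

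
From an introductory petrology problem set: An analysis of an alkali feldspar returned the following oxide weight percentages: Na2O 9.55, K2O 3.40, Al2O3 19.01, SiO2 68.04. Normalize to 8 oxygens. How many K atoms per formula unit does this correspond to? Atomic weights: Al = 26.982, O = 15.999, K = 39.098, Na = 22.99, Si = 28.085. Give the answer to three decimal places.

0.192 K apfu

9.55 wt% Na2O ÷ 61.979 g/mol = 0.15408 mol, giving 0.30816 Na and 0.15408 O.
3.40 wt% K2O ÷ 94.195 g/mol = 0.03610 mol, giving 0.07220 K and 0.03610 O.
19.01 wt% Al2O3 ÷ 101.961 g/mol = 0.18644 mol, giving 0.37288 Al and 0.55932 O.
68.04 wt% SiO2 ÷ 60.083 g/mol = 1.13243 mol, giving 1.13243 Si and 2.26486 O.
Oxygen sums to 3.01436; scaling by 8/3.01436 = 2.65396 puts the formula on 8 O.
K: 0.07220 × 2.65396 = 0.192 atoms per formula unit.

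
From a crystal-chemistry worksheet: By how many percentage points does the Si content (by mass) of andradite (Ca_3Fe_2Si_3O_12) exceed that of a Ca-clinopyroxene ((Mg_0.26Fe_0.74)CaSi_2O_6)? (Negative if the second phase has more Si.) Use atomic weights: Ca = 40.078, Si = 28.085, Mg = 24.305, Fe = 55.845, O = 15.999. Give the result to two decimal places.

-6.84 percentage points

First mineral: 84.255 g Si in 508.167 g formula = 16.58 wt% Si.
Second mineral: 56.170 g Si in 239.887 g formula = 23.42 wt% Si.
16.58% − 23.42% gives a difference of -6.84 percentage points.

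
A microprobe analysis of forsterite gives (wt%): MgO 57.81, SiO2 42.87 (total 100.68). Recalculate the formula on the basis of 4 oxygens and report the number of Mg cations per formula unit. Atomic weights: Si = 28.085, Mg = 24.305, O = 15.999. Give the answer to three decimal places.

MgO (M=40.304): mol = 1.43435; Mg = 1.43435, O = 1.43435.
SiO2 (M=60.083): mol = 0.71351; Si = 0.71351, O = 1.42702.
ΣO = 2.86137; factor = 4/ΣO = 1.39793.
Mg apfu = 1.43435 × 1.39793 = 2.005.

2.005 Mg apfu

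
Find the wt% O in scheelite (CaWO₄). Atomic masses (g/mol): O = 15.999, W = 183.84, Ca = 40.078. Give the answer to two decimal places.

Molar mass of CaWO₄: 1·40.078 + 1·183.84 + 4·15.999 = 287.914 g/mol.
Mass of O per formula unit: 4 × 15.999 = 63.996 g.
Weight fraction O = 63.996 / 287.914 = 0.2223.

22.23 weight percent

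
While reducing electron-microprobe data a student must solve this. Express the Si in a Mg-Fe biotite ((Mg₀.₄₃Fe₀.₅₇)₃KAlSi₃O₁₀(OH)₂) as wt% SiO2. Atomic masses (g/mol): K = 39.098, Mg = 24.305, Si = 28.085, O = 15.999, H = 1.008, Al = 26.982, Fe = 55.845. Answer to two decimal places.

Formula mass = 471.187 g/mol.
3 Si → 3.0000 mol SiO2 per formula unit; M(SiO2) = 60.083, so SiO2 mass = 180.249 g.
180.249/471.187 × 100 = 38.25 wt%.

38.25 wt%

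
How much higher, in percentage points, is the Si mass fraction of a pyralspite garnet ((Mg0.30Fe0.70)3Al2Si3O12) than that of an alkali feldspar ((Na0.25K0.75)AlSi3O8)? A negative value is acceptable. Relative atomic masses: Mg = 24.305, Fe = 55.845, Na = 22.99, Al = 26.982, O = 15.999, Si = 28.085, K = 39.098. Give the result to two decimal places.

-12.77 percentage points

M((Mg0.30Fe0.70)3Al2Si3O12) = 469.356 g/mol, so wt% Si = 84.255/469.356 × 100 = 17.95%.
M((Na0.25K0.75)AlSi3O8) = 274.300 g/mol, so wt% Si = 84.255/274.300 × 100 = 30.72%.
17.95 − 30.72 = -12.77 pp.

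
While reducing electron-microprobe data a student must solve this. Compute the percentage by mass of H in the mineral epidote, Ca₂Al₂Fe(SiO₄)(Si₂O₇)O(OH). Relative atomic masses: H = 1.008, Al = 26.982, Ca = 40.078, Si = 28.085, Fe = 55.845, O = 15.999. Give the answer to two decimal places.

Molar mass of Ca₂Al₂Fe(SiO₄)(Si₂O₇)O(OH): 2×40.078 + 2×26.982 + 1×55.845 + 3×28.085 + 13×15.999 + 1×1.008 = 483.215 g/mol.
Mass of H per formula unit: 1 × 1.008 = 1.008 g.
Weight fraction H = 1.008 / 483.215 = 0.0021.

0.21 mass %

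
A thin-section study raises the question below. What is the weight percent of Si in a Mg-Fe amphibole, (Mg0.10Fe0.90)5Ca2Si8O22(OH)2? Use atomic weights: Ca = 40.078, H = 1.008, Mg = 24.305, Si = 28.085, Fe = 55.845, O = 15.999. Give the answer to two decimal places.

M((Mg0.10Fe0.90)5Ca2Si8O22(OH)2) = 954.283 g/mol.
Si contributes 8 × 28.085 = 224.680 g per mole.
224.680/954.283 = 0.2354 → 23.54%.

23.54 weight percent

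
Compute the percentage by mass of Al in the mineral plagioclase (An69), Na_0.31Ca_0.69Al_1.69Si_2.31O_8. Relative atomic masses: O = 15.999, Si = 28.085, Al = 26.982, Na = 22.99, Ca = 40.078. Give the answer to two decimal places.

M(Na_0.31Ca_0.69Al_1.69Si_2.31O_8) = 273.249 g/mol.
Al contributes 1.69 × 26.982 = 45.600 g per mole.
45.600/273.249 = 0.1669 → 16.69%.

16.69 wt%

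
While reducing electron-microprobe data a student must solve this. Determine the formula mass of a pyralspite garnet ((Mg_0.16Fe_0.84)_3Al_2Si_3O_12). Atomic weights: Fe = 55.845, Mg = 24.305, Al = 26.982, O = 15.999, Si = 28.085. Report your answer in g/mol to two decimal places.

Mg: 0.48 × 24.305 = 11.6664
Fe: 2.52 × 55.845 = 140.7294
Al: 2 × 26.982 = 53.9640
Si: 3 × 28.085 = 84.2550
O: 12 × 15.999 = 191.9880
Summing the contributions gives the formula mass.

482.60 g/mol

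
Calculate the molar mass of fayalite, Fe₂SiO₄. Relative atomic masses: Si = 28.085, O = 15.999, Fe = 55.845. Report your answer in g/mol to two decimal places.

Fe: 2 × 55.845 = 111.6900
Si: 1 × 28.085 = 28.0850
O: 4 × 15.999 = 63.9960
Summing the contributions gives the formula mass.

203.77 g/mol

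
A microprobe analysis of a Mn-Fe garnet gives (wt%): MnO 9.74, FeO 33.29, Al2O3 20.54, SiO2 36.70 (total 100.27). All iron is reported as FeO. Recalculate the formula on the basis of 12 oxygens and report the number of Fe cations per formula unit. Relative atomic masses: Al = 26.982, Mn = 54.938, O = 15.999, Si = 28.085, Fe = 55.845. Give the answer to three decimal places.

MnO (M=70.937): mol = 0.13730; Mn = 0.13730, O = 0.13730.
FeO (M=71.844): mol = 0.46337; Fe = 0.46337, O = 0.46337.
Al2O3 (M=101.961): mol = 0.20145; Al = 0.40290, O = 0.60435.
SiO2 (M=60.083): mol = 0.61082; Si = 0.61082, O = 1.22164.
ΣO = 2.42666; factor = 12/ΣO = 4.94507.
Fe apfu = 0.46337 × 4.94507 = 2.291.

2.291 Fe apfu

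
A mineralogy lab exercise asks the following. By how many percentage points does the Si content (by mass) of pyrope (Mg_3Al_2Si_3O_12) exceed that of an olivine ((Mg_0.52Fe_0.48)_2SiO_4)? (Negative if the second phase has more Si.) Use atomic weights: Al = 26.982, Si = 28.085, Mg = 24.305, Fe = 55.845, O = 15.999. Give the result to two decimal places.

4.47 percentage points

Si in Mg_3Al_2Si_3O_12: molar mass 403.122 g/mol; 3×28.085 = 84.255 g → 20.90 wt%.
Si in (Mg_0.52Fe_0.48)_2SiO_4: molar mass 170.969 g/mol; 1×28.085 = 28.085 g → 16.43 wt%.
Difference = 20.90 − 16.43 = 4.47 percentage points.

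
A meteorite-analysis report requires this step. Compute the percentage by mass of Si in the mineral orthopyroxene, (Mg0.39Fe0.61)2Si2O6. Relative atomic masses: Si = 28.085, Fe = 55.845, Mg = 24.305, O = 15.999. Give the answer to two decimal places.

M((Mg0.39Fe0.61)2Si2O6) = 239.253 g/mol.
Si contributes 2 × 28.085 = 56.170 g per mole.
56.170/239.253 = 0.2348 → 23.48%.

23.48 mass %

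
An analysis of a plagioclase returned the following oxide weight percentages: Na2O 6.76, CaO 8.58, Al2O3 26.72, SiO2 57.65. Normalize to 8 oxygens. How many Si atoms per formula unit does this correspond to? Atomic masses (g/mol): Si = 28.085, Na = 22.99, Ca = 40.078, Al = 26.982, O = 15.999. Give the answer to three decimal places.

2.587 Si apfu

Na2O: 6.76/61.979 = 0.10907 mol → 0.21814 mol Na, 0.10907 mol O.
CaO: 8.58/56.077 = 0.15300 mol → 0.15300 mol Ca, 0.15300 mol O.
Al2O3: 26.72/101.961 = 0.26206 mol → 0.52412 mol Al, 0.78618 mol O.
SiO2: 57.65/60.083 = 0.95951 mol → 0.95951 mol Si, 1.91902 mol O.
Total oxygen = 2.96727 mol. Normalization factor = 8/2.96727 = 2.69608.
Si per 8 O = 0.95951 × 2.69608 = 2.587.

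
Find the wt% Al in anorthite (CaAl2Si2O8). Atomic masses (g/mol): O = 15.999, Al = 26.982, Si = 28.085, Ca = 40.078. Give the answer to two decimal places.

Molar mass of CaAl2Si2O8: 1×40.078 + 2×26.982 + 2×28.085 + 8×15.999 = 278.204 g/mol.
Mass of Al per formula unit: 2 × 26.982 = 53.964 g.
Weight fraction Al = 53.964 / 278.204 = 0.1940.

19.40 wt%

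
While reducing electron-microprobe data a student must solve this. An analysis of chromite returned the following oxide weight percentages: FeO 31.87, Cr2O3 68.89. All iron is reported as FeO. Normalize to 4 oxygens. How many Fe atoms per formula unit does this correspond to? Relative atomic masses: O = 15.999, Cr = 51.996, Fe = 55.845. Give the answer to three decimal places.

0.984 Fe apfu

FeO (M=71.844): mol = 0.44360; Fe = 0.44360, O = 0.44360.
Cr2O3 (M=151.989): mol = 0.45326; Cr = 0.90652, O = 1.35978.
ΣO = 1.80338; factor = 4/ΣO = 2.21806.
Fe apfu = 0.44360 × 2.21806 = 0.984.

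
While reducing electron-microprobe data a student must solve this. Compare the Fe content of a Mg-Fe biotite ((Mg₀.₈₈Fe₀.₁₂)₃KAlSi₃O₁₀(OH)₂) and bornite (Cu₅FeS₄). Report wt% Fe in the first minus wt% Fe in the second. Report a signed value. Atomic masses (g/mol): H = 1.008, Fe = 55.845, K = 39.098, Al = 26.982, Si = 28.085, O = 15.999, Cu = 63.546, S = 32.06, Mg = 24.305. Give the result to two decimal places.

-6.44 percentage points

First mineral: 20.104 g Fe in 428.608 g formula = 4.69 wt% Fe.
Second mineral: 55.845 g Fe in 501.815 g formula = 11.13 wt% Fe.
4.69% − 11.13% gives a difference of -6.44 percentage points.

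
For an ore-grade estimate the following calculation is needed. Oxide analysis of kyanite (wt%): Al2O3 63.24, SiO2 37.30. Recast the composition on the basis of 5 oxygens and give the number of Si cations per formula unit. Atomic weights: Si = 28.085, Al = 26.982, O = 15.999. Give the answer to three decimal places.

Al2O3: 63.24/101.961 = 0.62024 mol → 1.24048 mol Al, 1.86072 mol O.
SiO2: 37.30/60.083 = 0.62081 mol → 0.62081 mol Si, 1.24162 mol O.
Total oxygen = 3.10234 mol. Normalization factor = 5/3.10234 = 1.61169.
Si per 5 O = 0.62081 × 1.61169 = 1.001.

1.001 Si apfu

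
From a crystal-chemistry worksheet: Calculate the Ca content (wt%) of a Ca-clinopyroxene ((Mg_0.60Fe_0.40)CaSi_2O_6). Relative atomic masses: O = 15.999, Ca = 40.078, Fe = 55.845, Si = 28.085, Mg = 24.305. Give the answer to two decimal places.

17.49 wt%

M((Mg_0.60Fe_0.40)CaSi_2O_6) = 229.163 g/mol.
Ca contributes 1 × 40.078 = 40.078 g per mole.
40.078/229.163 = 0.1749 → 17.49%.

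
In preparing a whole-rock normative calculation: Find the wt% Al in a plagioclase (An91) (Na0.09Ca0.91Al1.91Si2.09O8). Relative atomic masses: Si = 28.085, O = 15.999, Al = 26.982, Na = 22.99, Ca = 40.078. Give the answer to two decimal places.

Molar mass of Na0.09Ca0.91Al1.91Si2.09O8: 0.09×22.99 + 0.91×40.078 + 1.91×26.982 + 2.09×28.085 + 8×15.999 = 276.765 g/mol.
Mass of Al per formula unit: 1.91 × 26.982 = 51.536 g.
Weight fraction Al = 51.536 / 276.765 = 0.1862.

18.62 wt%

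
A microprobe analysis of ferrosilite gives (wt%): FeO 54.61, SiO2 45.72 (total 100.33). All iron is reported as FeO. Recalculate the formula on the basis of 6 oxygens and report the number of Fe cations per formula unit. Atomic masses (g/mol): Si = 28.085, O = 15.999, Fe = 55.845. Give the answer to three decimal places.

1.999 Fe apfu

54.61 wt% FeO ÷ 71.844 g/mol = 0.76012 mol, giving 0.76012 Fe and 0.76012 O.
45.72 wt% SiO2 ÷ 60.083 g/mol = 0.76095 mol, giving 0.76095 Si and 1.52190 O.
Oxygen sums to 2.28202; scaling by 6/2.28202 = 2.62925 puts the formula on 6 O.
Fe: 0.76012 × 2.62925 = 1.999 atoms per formula unit.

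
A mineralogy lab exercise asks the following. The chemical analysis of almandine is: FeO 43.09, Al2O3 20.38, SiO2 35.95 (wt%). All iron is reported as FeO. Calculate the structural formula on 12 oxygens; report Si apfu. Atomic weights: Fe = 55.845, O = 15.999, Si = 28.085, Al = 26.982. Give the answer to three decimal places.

2.997 Si apfu

43.09 wt% FeO ÷ 71.844 g/mol = 0.59977 mol, giving 0.59977 Fe and 0.59977 O.
20.38 wt% Al2O3 ÷ 101.961 g/mol = 0.19988 mol, giving 0.39976 Al and 0.59964 O.
35.95 wt% SiO2 ÷ 60.083 g/mol = 0.59834 mol, giving 0.59834 Si and 1.19668 O.
Oxygen sums to 2.39609; scaling by 12/2.39609 = 5.00816 puts the formula on 12 O.
Si: 0.59834 × 5.00816 = 2.997 atoms per formula unit.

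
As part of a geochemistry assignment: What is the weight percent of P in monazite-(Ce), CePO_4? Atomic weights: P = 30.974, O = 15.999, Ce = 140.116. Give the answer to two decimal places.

Molar mass of CePO_4: 1·140.116 + 1·30.974 + 4·15.999 = 235.086 g/mol.
Mass of P per formula unit: 1 × 30.974 = 30.974 g.
Weight fraction P = 30.974 / 235.086 = 0.1318.

13.18 mass %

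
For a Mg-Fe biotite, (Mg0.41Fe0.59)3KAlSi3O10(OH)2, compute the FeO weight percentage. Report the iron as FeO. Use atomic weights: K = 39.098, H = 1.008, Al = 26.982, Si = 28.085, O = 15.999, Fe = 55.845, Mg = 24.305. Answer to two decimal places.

26.88 wt%

Formula mass = 473.080 g/mol.
1.77 Fe → 1.7700 mol FeO per formula unit; M(FeO) = 71.844, so FeO mass = 127.164 g.
127.164/473.080 × 100 = 26.88 wt%.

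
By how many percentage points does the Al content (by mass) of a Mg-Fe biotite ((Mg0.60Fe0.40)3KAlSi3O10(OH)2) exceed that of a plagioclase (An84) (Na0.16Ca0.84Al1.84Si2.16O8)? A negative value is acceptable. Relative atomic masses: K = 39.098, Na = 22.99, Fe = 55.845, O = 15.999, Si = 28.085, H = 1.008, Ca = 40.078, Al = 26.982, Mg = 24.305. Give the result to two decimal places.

-12.08 percentage points

M((Mg0.60Fe0.40)3KAlSi3O10(OH)2) = 455.102 g/mol, so wt% Al = 26.982/455.102 × 100 = 5.93%.
M(Na0.16Ca0.84Al1.84Si2.16O8) = 275.646 g/mol, so wt% Al = 49.647/275.646 × 100 = 18.01%.
5.93 − 18.01 = -12.08 pp.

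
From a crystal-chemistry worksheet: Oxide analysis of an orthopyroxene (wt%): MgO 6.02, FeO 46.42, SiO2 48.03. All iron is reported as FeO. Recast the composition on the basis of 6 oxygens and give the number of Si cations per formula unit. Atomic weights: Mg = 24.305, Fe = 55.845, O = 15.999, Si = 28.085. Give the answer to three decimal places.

MgO (M=40.304): mol = 0.14936; Mg = 0.14936, O = 0.14936.
FeO (M=71.844): mol = 0.64612; Fe = 0.64612, O = 0.64612.
SiO2 (M=60.083): mol = 0.79939; Si = 0.79939, O = 1.59878.
ΣO = 2.39426; factor = 6/ΣO = 2.50599.
Si apfu = 0.79939 × 2.50599 = 2.003.

2.003 Si apfu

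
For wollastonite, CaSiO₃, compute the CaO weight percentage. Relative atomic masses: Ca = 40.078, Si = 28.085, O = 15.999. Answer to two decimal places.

48.28 wt%

M(CaSiO₃) = 116.160 g/mol; M(CaO) = 56.077 g/mol.
Moles CaO per formula unit = 1 Ca ÷ 1 = 1.0000.
CaO fraction = (1.0000 × 56.077) / 116.160 = 56.077/116.160 = 0.4828.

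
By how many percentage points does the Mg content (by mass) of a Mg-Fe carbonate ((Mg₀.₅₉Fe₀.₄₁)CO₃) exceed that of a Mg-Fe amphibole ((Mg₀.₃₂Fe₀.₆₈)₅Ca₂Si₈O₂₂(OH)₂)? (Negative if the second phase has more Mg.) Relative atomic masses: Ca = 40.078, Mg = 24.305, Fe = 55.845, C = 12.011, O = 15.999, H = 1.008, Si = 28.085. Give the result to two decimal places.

First mineral: 14.340 g Mg in 97.244 g formula = 14.75 wt% Mg.
Second mineral: 38.888 g Mg in 919.589 g formula = 4.23 wt% Mg.
14.75% − 4.23% gives a difference of 10.52 percentage points.

10.52 percentage points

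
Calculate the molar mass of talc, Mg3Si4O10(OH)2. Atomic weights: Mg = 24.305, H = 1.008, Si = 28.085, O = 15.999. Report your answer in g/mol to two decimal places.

379.26 g/mol

Mg: 3 × 24.305 = 72.9150
Si: 4 × 28.085 = 112.3400
O: 12 × 15.999 = 191.9880
H: 2 × 1.008 = 2.0160
Summing the contributions gives the formula mass.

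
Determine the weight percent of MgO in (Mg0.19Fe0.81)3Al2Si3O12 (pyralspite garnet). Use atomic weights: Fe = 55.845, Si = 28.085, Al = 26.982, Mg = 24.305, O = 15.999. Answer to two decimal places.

M((Mg0.19Fe0.81)3Al2Si3O12) = 479.764 g/mol; M(MgO) = 40.304 g/mol.
Moles MgO per formula unit = 0.57 Mg ÷ 1 = 0.5700.
MgO fraction = (0.5700 × 40.304) / 479.764 = 22.973/479.764 = 0.0479.

4.79 wt%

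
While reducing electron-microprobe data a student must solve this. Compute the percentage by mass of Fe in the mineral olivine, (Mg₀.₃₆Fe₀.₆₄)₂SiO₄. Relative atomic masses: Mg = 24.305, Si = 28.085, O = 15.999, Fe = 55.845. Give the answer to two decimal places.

39.48 weight percent

Formula mass = 0.72·24.305 + 1.28·55.845 + 1·28.085 + 4·15.999 = 181.062 g/mol, of which 71.482 g is Fe.
So Fe makes up 71.482/181.062 = 0.3948 of the mass, i.e. 39.48%.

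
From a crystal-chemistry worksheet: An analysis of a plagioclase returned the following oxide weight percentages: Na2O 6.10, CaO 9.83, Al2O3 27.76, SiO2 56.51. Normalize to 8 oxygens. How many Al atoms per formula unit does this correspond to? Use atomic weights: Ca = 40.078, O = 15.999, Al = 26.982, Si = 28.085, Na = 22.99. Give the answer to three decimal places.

1.466 Al apfu

6.10 wt% Na2O ÷ 61.979 g/mol = 0.09842 mol, giving 0.19684 Na and 0.09842 O.
9.83 wt% CaO ÷ 56.077 g/mol = 0.17529 mol, giving 0.17529 Ca and 0.17529 O.
27.76 wt% Al2O3 ÷ 101.961 g/mol = 0.27226 mol, giving 0.54452 Al and 0.81678 O.
56.51 wt% SiO2 ÷ 60.083 g/mol = 0.94053 mol, giving 0.94053 Si and 1.88106 O.
Oxygen sums to 2.97155; scaling by 8/2.97155 = 2.69220 puts the formula on 8 O.
Al: 0.54452 × 2.69220 = 1.466 atoms per formula unit.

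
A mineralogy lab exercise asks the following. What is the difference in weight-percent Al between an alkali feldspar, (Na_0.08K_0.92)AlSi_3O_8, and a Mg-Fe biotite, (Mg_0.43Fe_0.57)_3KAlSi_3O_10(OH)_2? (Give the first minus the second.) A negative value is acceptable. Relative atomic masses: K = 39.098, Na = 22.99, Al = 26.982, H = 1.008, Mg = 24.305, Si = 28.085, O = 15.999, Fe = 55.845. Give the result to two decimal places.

Al in (Na_0.08K_0.92)AlSi_3O_8: molar mass 277.038 g/mol; 1×26.982 = 26.982 g → 9.74 wt%.
Al in (Mg_0.43Fe_0.57)_3KAlSi_3O_10(OH)_2: molar mass 471.187 g/mol; 1×26.982 = 26.982 g → 5.73 wt%.
Difference = 9.74 − 5.73 = 4.01 percentage points.

4.01 percentage points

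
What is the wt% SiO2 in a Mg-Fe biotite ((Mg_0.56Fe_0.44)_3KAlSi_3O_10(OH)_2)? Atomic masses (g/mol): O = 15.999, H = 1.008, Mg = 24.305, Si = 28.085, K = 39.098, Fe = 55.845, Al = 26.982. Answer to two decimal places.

39.28 wt%

Molar mass of (Mg_0.56Fe_0.44)_3KAlSi_3O_10(OH)_2 = 1.68*24.305 + 1.32*55.845 + 1*39.098 + 1*26.982 + 3*28.085 + 12*15.999 + 2*1.008 = 458.887 g/mol.
Each formula unit contains 3 Si, equivalent to 3/1 = 3.0000 mol SiO2.
M(SiO2) = 1×28.085 + 2×15.999 = 60.083 g/mol.
Mass of SiO2 per formula unit = 3.0000 × 60.083 = 180.249 g.
SiO2 wt% = 180.249 / 458.887 × 100 = 39.28%.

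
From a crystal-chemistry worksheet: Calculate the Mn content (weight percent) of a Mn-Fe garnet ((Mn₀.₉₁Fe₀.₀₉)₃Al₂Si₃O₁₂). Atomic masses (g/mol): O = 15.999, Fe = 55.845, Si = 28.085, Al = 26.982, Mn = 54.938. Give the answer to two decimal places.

Molar mass of (Mn₀.₉₁Fe₀.₀₉)₃Al₂Si₃O₁₂: 2.73·54.938 + 0.27·55.845 + 2·26.982 + 3·28.085 + 12·15.999 = 495.266 g/mol.
Mass of Mn per formula unit: 2.73 × 54.938 = 149.981 g.
Weight fraction Mn = 149.981 / 495.266 = 0.3028.

30.28 weight percent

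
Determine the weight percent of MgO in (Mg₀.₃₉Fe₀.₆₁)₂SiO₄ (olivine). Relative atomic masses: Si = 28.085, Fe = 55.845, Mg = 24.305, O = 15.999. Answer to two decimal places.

Molar mass of (Mg₀.₃₉Fe₀.₆₁)₂SiO₄ = 0.78·24.305 + 1.22·55.845 + 1·28.085 + 4·15.999 = 179.170 g/mol.
Each formula unit contains 0.78 Mg, equivalent to 0.78/1 = 0.7800 mol MgO.
M(MgO) = 1×24.305 + 1×15.999 = 40.304 g/mol.
Mass of MgO per formula unit = 0.7800 × 40.304 = 31.437 g.
MgO wt% = 31.437 / 179.170 × 100 = 17.55%.

17.55 wt%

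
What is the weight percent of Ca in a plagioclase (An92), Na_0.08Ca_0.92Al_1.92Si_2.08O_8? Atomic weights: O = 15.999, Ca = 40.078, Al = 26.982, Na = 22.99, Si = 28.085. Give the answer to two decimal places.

13.31 wt%

Molar mass of Na_0.08Ca_0.92Al_1.92Si_2.08O_8: 0.08×22.99 + 0.92×40.078 + 1.92×26.982 + 2.08×28.085 + 8×15.999 = 276.925 g/mol.
Mass of Ca per formula unit: 0.92 × 40.078 = 36.872 g.
Weight fraction Ca = 36.872 / 276.925 = 0.1331.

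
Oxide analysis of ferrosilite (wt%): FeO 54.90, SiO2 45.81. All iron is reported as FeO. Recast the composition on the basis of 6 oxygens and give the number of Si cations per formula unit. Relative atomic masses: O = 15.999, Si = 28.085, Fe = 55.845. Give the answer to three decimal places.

54.90 wt% FeO ÷ 71.844 g/mol = 0.76416 mol, giving 0.76416 Fe and 0.76416 O.
45.81 wt% SiO2 ÷ 60.083 g/mol = 0.76245 mol, giving 0.76245 Si and 1.52490 O.
Oxygen sums to 2.28906; scaling by 6/2.28906 = 2.62116 puts the formula on 6 O.
Si: 0.76245 × 2.62116 = 1.999 atoms per formula unit.

1.999 Si apfu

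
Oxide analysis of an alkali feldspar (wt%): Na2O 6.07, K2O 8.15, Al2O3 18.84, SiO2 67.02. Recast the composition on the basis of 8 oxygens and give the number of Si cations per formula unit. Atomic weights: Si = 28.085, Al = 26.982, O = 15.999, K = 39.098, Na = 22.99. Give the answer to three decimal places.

6.07 wt% Na2O ÷ 61.979 g/mol = 0.09794 mol, giving 0.19588 Na and 0.09794 O.
8.15 wt% K2O ÷ 94.195 g/mol = 0.08652 mol, giving 0.17304 K and 0.08652 O.
18.84 wt% Al2O3 ÷ 101.961 g/mol = 0.18478 mol, giving 0.36956 Al and 0.55434 O.
67.02 wt% SiO2 ÷ 60.083 g/mol = 1.11546 mol, giving 1.11546 Si and 2.23092 O.
Oxygen sums to 2.96972; scaling by 8/2.96972 = 2.69386 puts the formula on 8 O.
Si: 1.11546 × 2.69386 = 3.005 atoms per formula unit.

3.005 Si apfu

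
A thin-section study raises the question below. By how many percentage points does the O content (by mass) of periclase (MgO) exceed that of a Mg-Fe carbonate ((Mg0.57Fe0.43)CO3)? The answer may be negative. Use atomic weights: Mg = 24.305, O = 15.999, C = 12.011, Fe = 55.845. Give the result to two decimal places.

-9.34 percentage points

M(MgO) = 40.304 g/mol, so wt% O = 15.999/40.304 × 100 = 39.70%.
M((Mg0.57Fe0.43)CO3) = 97.875 g/mol, so wt% O = 47.997/97.875 × 100 = 49.04%.
39.70 − 49.04 = -9.34 pp.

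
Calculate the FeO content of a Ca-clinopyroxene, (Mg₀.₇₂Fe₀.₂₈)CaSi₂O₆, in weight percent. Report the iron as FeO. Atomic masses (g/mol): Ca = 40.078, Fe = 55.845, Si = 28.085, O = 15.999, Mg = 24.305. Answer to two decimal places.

Molar mass of (Mg₀.₇₂Fe₀.₂₈)CaSi₂O₆ = 0.72·24.305 + 0.28·55.845 + 1·40.078 + 2·28.085 + 6·15.999 = 225.378 g/mol.
Each formula unit contains 0.28 Fe, equivalent to 0.28/1 = 0.2800 mol FeO.
M(FeO) = 1×55.845 + 1×15.999 = 71.844 g/mol.
Mass of FeO per formula unit = 0.2800 × 71.844 = 20.116 g.
FeO wt% = 20.116 / 225.378 × 100 = 8.93%.

8.93 wt%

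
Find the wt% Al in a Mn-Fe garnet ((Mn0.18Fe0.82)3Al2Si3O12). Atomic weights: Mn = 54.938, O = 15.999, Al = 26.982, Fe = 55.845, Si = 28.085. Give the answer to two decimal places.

Molar mass of (Mn0.18Fe0.82)3Al2Si3O12: 0.54·54.938 + 2.46·55.845 + 2·26.982 + 3·28.085 + 12·15.999 = 497.252 g/mol.
Mass of Al per formula unit: 2 × 26.982 = 53.964 g.
Weight fraction Al = 53.964 / 497.252 = 0.1085.

10.85 mass %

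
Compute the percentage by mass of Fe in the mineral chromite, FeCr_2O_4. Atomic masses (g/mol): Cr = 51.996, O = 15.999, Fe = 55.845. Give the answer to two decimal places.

Molar mass of FeCr_2O_4: 1*55.845 + 2*51.996 + 4*15.999 = 223.833 g/mol.
Mass of Fe per formula unit: 1 × 55.845 = 55.845 g.
Weight fraction Fe = 55.845 / 223.833 = 0.2495.

24.95 wt%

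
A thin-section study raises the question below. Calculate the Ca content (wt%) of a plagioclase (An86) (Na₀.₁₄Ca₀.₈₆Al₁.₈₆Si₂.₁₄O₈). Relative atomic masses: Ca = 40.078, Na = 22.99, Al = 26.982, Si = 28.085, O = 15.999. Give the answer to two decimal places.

12.49 wt%

Formula mass = 0.14×22.99 + 0.86×40.078 + 1.86×26.982 + 2.14×28.085 + 8×15.999 = 275.966 g/mol, of which 34.467 g is Ca.
So Ca makes up 34.467/275.966 = 0.1249 of the mass, i.e. 12.49%.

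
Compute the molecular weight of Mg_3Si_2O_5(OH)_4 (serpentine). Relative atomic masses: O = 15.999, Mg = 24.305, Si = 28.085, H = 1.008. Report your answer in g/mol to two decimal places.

Mg: 3 × 24.305 = 72.9150
Si: 2 × 28.085 = 56.1700
O: 9 × 15.999 = 143.9910
H: 4 × 1.008 = 4.0320
Summing the contributions gives the formula mass.

277.11 g/mol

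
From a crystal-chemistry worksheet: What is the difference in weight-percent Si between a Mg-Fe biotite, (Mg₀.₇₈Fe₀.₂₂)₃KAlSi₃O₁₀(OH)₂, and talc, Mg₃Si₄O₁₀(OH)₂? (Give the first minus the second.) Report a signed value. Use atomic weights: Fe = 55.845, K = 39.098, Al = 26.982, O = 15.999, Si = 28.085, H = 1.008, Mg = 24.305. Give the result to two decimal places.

-10.39 percentage points

M((Mg₀.₇₈Fe₀.₂₂)₃KAlSi₃O₁₀(OH)₂) = 438.070 g/mol, so wt% Si = 84.255/438.070 × 100 = 19.23%.
M(Mg₃Si₄O₁₀(OH)₂) = 379.259 g/mol, so wt% Si = 112.340/379.259 × 100 = 29.62%.
19.23 − 29.62 = -10.39 pp.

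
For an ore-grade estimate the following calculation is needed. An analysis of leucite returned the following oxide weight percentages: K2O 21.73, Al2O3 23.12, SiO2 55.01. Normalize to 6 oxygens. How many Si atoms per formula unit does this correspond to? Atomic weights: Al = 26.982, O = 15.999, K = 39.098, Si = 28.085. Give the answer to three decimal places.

K2O (M=94.195): mol = 0.23069; K = 0.46138, O = 0.23069.
Al2O3 (M=101.961): mol = 0.22675; Al = 0.45350, O = 0.68025.
SiO2 (M=60.083): mol = 0.91557; Si = 0.91557, O = 1.83114.
ΣO = 2.74208; factor = 6/ΣO = 2.18812.
Si apfu = 0.91557 × 2.18812 = 2.003.

2.003 Si apfu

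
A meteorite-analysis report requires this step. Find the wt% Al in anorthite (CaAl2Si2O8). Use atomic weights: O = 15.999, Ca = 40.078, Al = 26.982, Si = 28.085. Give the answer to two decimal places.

19.40 mass %

M(CaAl2Si2O8) = 278.204 g/mol.
Al contributes 2 × 26.982 = 53.964 g per mole.
53.964/278.204 = 0.1940 → 19.40%.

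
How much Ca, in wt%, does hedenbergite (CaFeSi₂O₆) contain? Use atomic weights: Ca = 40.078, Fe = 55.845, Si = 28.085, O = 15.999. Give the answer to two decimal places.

16.15 wt%

Formula mass = 1*40.078 + 1*55.845 + 2*28.085 + 6*15.999 = 248.087 g/mol, of which 40.078 g is Ca.
So Ca makes up 40.078/248.087 = 0.1615 of the mass, i.e. 16.15%.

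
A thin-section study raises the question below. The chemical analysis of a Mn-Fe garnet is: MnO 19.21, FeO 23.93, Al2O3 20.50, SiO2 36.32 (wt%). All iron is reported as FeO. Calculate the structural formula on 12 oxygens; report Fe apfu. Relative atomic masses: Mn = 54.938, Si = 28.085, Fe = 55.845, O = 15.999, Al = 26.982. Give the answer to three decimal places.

19.21 wt% MnO ÷ 70.937 g/mol = 0.27080 mol, giving 0.27080 Mn and 0.27080 O.
23.93 wt% FeO ÷ 71.844 g/mol = 0.33308 mol, giving 0.33308 Fe and 0.33308 O.
20.50 wt% Al2O3 ÷ 101.961 g/mol = 0.20106 mol, giving 0.40212 Al and 0.60318 O.
36.32 wt% SiO2 ÷ 60.083 g/mol = 0.60450 mol, giving 0.60450 Si and 1.20900 O.
Oxygen sums to 2.41606; scaling by 12/2.41606 = 4.96676 puts the formula on 12 O.
Fe: 0.33308 × 4.96676 = 1.654 atoms per formula unit.

1.654 Fe apfu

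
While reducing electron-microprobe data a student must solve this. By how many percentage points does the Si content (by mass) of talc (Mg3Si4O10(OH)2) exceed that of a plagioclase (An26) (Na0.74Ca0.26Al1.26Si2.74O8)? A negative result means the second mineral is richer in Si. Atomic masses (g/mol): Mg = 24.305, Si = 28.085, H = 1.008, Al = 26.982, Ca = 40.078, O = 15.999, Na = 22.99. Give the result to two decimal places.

First mineral: 112.340 g Si in 379.259 g formula = 29.62 wt% Si.
Second mineral: 76.953 g Si in 266.375 g formula = 28.89 wt% Si.
29.62% − 28.89% gives a difference of 0.73 percentage points.

0.73 percentage points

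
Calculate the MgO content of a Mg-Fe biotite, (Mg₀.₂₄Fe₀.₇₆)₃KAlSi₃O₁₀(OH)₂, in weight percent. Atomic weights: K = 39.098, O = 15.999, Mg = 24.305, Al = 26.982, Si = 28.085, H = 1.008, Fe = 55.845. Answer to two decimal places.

Molar mass of (Mg₀.₂₄Fe₀.₇₆)₃KAlSi₃O₁₀(OH)₂ = 0.72*24.305 + 2.28*55.845 + 1*39.098 + 1*26.982 + 3*28.085 + 12*15.999 + 2*1.008 = 489.165 g/mol.
Each formula unit contains 0.72 Mg, equivalent to 0.72/1 = 0.7200 mol MgO.
M(MgO) = 1×24.305 + 1×15.999 = 40.304 g/mol.
Mass of MgO per formula unit = 0.7200 × 40.304 = 29.019 g.
MgO wt% = 29.019 / 489.165 × 100 = 5.93%.

5.93 wt%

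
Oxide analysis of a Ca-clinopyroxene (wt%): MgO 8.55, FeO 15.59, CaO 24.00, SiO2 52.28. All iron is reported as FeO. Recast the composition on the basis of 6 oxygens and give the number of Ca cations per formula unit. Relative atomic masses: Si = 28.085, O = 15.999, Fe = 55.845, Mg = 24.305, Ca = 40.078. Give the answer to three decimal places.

0.989 Ca apfu

MgO (M=40.304): mol = 0.21214; Mg = 0.21214, O = 0.21214.
FeO (M=71.844): mol = 0.21700; Fe = 0.21700, O = 0.21700.
CaO (M=56.077): mol = 0.42798; Ca = 0.42798, O = 0.42798.
SiO2 (M=60.083): mol = 0.87013; Si = 0.87013, O = 1.74026.
ΣO = 2.59738; factor = 6/ΣO = 2.31002.
Ca apfu = 0.42798 × 2.31002 = 0.989.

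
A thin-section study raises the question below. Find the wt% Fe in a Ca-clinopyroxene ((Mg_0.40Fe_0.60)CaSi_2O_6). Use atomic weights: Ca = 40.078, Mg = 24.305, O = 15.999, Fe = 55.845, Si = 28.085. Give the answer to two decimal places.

Formula mass = 0.40·24.305 + 0.60·55.845 + 1·40.078 + 2·28.085 + 6·15.999 = 235.471 g/mol, of which 33.507 g is Fe.
So Fe makes up 33.507/235.471 = 0.1423 of the mass, i.e. 14.23%.

14.23 wt%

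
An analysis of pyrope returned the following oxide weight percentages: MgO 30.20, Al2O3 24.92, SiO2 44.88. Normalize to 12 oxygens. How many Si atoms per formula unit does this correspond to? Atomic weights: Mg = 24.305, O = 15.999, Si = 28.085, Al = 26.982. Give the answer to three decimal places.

3.011 Si apfu

MgO (M=40.304): mol = 0.74931; Mg = 0.74931, O = 0.74931.
Al2O3 (M=101.961): mol = 0.24441; Al = 0.48882, O = 0.73323.
SiO2 (M=60.083): mol = 0.74697; Si = 0.74697, O = 1.49394.
ΣO = 2.97648; factor = 12/ΣO = 4.03161.
Si apfu = 0.74697 × 4.03161 = 3.011.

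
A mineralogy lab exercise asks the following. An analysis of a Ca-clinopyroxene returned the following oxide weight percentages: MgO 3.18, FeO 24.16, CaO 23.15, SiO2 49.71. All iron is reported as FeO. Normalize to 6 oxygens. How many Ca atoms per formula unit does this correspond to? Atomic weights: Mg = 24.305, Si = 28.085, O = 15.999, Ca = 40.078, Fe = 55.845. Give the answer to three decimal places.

MgO: 3.18/40.304 = 0.07890 mol → 0.07890 mol Mg, 0.07890 mol O.
FeO: 24.16/71.844 = 0.33628 mol → 0.33628 mol Fe, 0.33628 mol O.
CaO: 23.15/56.077 = 0.41283 mol → 0.41283 mol Ca, 0.41283 mol O.
SiO2: 49.71/60.083 = 0.82736 mol → 0.82736 mol Si, 1.65472 mol O.
Total oxygen = 2.48273 mol. Normalization factor = 6/2.48273 = 2.41669.
Ca per 6 O = 0.41283 × 2.41669 = 0.998.

0.998 Ca apfu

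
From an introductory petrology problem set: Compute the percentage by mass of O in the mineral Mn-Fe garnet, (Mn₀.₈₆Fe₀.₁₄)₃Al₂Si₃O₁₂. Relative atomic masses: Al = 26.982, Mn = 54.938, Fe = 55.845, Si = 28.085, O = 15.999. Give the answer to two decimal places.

M((Mn₀.₈₆Fe₀.₁₄)₃Al₂Si₃O₁₂) = 495.402 g/mol.
O contributes 12 × 15.999 = 191.988 g per mole.
191.988/495.402 = 0.3875 → 38.75%.

38.75 weight percent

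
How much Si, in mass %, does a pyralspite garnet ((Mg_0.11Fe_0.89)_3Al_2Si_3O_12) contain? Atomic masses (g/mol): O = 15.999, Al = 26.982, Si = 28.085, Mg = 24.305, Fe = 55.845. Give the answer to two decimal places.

17.29 mass %

Molar mass of (Mg_0.11Fe_0.89)_3Al_2Si_3O_12: 0.33·24.305 + 2.67·55.845 + 2·26.982 + 3·28.085 + 12·15.999 = 487.334 g/mol.
Mass of Si per formula unit: 3 × 28.085 = 84.255 g.
Weight fraction Si = 84.255 / 487.334 = 0.1729.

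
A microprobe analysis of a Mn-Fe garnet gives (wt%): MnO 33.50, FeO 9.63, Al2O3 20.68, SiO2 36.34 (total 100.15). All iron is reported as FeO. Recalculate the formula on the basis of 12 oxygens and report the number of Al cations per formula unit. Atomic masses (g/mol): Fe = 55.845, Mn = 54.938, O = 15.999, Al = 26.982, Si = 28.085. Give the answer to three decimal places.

2.008 Al apfu

MnO: 33.50/70.937 = 0.47225 mol → 0.47225 mol Mn, 0.47225 mol O.
FeO: 9.63/71.844 = 0.13404 mol → 0.13404 mol Fe, 0.13404 mol O.
Al2O3: 20.68/101.961 = 0.20282 mol → 0.40564 mol Al, 0.60846 mol O.
SiO2: 36.34/60.083 = 0.60483 mol → 0.60483 mol Si, 1.20966 mol O.
Total oxygen = 2.42441 mol. Normalization factor = 12/2.42441 = 4.94966.
Al per 12 O = 0.40564 × 4.94966 = 2.008.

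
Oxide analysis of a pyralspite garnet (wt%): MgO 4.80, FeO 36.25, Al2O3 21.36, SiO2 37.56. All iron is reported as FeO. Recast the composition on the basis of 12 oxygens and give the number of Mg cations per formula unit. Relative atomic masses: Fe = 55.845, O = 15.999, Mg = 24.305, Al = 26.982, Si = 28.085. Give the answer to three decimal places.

MgO (M=40.304): mol = 0.11909; Mg = 0.11909, O = 0.11909.
FeO (M=71.844): mol = 0.50457; Fe = 0.50457, O = 0.50457.
Al2O3 (M=101.961): mol = 0.20949; Al = 0.41898, O = 0.62847.
SiO2 (M=60.083): mol = 0.62514; Si = 0.62514, O = 1.25028.
ΣO = 2.50241; factor = 12/ΣO = 4.79538.
Mg apfu = 0.11909 × 4.79538 = 0.571.

0.571 Mg apfu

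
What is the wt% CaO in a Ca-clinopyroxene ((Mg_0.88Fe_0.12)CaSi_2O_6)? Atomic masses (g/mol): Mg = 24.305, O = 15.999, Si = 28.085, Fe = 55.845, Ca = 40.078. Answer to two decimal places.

Molar mass of (Mg_0.88Fe_0.12)CaSi_2O_6 = 0.88·24.305 + 0.12·55.845 + 1·40.078 + 2·28.085 + 6·15.999 = 220.332 g/mol.
Each formula unit contains 1 Ca, equivalent to 1/1 = 1.0000 mol CaO.
M(CaO) = 1×40.078 + 1×15.999 = 56.077 g/mol.
Mass of CaO per formula unit = 1.0000 × 56.077 = 56.077 g.
CaO wt% = 56.077 / 220.332 × 100 = 25.45%.

25.45 wt%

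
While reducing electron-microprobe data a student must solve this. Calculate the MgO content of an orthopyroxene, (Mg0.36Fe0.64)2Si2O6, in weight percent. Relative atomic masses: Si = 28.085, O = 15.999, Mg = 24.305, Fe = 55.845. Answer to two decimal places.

12.03 wt%

M((Mg0.36Fe0.64)2Si2O6) = 241.145 g/mol; M(MgO) = 40.304 g/mol.
Moles MgO per formula unit = 0.72 Mg ÷ 1 = 0.7200.
MgO fraction = (0.7200 × 40.304) / 241.145 = 29.019/241.145 = 0.1203.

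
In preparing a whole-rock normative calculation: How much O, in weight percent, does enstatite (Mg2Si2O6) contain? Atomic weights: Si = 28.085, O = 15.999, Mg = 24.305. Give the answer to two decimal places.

47.81 weight percent

M(Mg2Si2O6) = 200.774 g/mol.
O contributes 6 × 15.999 = 95.994 g per mole.
95.994/200.774 = 0.4781 → 47.81%.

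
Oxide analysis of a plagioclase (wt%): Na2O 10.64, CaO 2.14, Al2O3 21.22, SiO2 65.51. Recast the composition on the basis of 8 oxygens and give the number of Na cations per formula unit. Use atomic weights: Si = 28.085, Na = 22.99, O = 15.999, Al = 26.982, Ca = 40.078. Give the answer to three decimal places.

0.911 Na apfu

10.64 wt% Na2O ÷ 61.979 g/mol = 0.17167 mol, giving 0.34334 Na and 0.17167 O.
2.14 wt% CaO ÷ 56.077 g/mol = 0.03816 mol, giving 0.03816 Ca and 0.03816 O.
21.22 wt% Al2O3 ÷ 101.961 g/mol = 0.20812 mol, giving 0.41624 Al and 0.62436 O.
65.51 wt% SiO2 ÷ 60.083 g/mol = 1.09033 mol, giving 1.09033 Si and 2.18066 O.
Oxygen sums to 3.01485; scaling by 8/3.01485 = 2.65353 puts the formula on 8 O.
Na: 0.34334 × 2.65353 = 0.911 atoms per formula unit.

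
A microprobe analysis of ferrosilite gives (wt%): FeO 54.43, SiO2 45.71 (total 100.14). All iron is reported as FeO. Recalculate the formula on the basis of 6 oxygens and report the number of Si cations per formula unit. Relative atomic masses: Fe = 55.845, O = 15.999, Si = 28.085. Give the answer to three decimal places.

2.003 Si apfu

54.43 wt% FeO ÷ 71.844 g/mol = 0.75761 mol, giving 0.75761 Fe and 0.75761 O.
45.71 wt% SiO2 ÷ 60.083 g/mol = 0.76078 mol, giving 0.76078 Si and 1.52156 O.
Oxygen sums to 2.27917; scaling by 6/2.27917 = 2.63254 puts the formula on 6 O.
Si: 0.76078 × 2.63254 = 2.003 atoms per formula unit.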